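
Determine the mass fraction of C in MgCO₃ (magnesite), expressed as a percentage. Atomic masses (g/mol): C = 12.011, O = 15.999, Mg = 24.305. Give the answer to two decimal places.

Molar mass of MgCO₃: 1×24.305 + 1×12.011 + 3×15.999 = 84.313 g/mol.
Mass of C per formula unit: 1 × 12.011 = 12.011 g.
Weight fraction C = 12.011 / 84.313 = 0.1425.

14.25 mass %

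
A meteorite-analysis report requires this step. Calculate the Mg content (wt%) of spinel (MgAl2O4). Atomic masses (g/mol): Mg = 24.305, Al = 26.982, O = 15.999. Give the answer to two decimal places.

17.08 wt%

Formula mass = 1*24.305 + 2*26.982 + 4*15.999 = 142.265 g/mol, of which 24.305 g is Mg.
So Mg makes up 24.305/142.265 = 0.1708 of the mass, i.e. 17.08%.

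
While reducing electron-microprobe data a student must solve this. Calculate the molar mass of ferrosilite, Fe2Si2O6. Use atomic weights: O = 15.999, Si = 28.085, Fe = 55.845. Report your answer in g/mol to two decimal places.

M = 2(55.845) + 2(28.085) + 6(15.999)

263.85 g/mol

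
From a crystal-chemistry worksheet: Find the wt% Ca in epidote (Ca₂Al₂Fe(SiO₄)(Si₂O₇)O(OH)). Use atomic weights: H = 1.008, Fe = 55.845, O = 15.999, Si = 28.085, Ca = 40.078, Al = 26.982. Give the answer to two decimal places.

16.59 wt%

M(Ca₂Al₂Fe(SiO₄)(Si₂O₇)O(OH)) = 483.215 g/mol.
Ca contributes 2 × 40.078 = 80.156 g per mole.
80.156/483.215 = 0.1659 → 16.59%.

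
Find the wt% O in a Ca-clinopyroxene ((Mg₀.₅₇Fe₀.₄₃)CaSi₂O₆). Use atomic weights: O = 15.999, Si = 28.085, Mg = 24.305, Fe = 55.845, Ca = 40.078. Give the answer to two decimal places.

M((Mg₀.₅₇Fe₀.₄₃)CaSi₂O₆) = 230.109 g/mol.
O contributes 6 × 15.999 = 95.994 g per mole.
95.994/230.109 = 0.4172 → 41.72%.

41.72 mass %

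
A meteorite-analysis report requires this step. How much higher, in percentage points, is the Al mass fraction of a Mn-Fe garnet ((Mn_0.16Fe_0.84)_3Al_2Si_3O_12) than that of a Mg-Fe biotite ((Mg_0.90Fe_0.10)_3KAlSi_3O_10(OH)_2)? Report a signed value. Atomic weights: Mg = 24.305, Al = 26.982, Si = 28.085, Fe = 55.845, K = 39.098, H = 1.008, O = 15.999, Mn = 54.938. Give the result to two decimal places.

First mineral: 53.964 g Al in 497.307 g formula = 10.85 wt% Al.
Second mineral: 26.982 g Al in 426.716 g formula = 6.32 wt% Al.
10.85% − 6.32% gives a difference of 4.53 percentage points.

4.53 percentage points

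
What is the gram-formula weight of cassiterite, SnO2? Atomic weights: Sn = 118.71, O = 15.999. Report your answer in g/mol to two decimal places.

M = 1(118.71) + 2(15.999)

150.71 g/mol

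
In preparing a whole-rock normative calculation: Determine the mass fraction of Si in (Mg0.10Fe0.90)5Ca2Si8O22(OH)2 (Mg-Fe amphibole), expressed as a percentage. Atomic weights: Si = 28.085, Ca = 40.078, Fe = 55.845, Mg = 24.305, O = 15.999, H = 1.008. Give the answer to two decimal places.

Molar mass of (Mg0.10Fe0.90)5Ca2Si8O22(OH)2: 0.50·24.305 + 4.50·55.845 + 2·40.078 + 8·28.085 + 24·15.999 + 2·1.008 = 954.283 g/mol.
Mass of Si per formula unit: 8 × 28.085 = 224.680 g.
Weight fraction Si = 224.680 / 954.283 = 0.2354.

23.54 weight percent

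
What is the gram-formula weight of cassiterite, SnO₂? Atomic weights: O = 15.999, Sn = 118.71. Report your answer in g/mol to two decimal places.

150.71 g/mol

Sn: 1 × 118.71 = 118.7100
O: 2 × 15.999 = 31.9980
Summing the contributions gives the formula mass.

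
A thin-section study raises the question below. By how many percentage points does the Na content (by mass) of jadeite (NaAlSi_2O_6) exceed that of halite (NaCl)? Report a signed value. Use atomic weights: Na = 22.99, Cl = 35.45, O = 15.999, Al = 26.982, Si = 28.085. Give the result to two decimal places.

M(NaAlSi_2O_6) = 202.136 g/mol, so wt% Na = 22.990/202.136 × 100 = 11.37%.
M(NaCl) = 58.440 g/mol, so wt% Na = 22.990/58.440 × 100 = 39.34%.
11.37 − 39.34 = -27.97 pp.

-27.97 percentage points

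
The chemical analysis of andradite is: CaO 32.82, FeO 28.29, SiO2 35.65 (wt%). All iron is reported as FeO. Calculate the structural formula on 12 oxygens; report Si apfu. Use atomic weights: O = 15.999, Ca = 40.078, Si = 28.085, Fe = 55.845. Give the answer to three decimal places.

32.82 wt% CaO ÷ 56.077 g/mol = 0.58527 mol, giving 0.58527 Ca and 0.58527 O.
28.29 wt% FeO ÷ 71.844 g/mol = 0.39377 mol, giving 0.39377 Fe and 0.39377 O.
35.65 wt% SiO2 ÷ 60.083 g/mol = 0.59335 mol, giving 0.59335 Si and 1.18670 O.
Oxygen sums to 2.16574; scaling by 12/2.16574 = 5.54083 puts the formula on 12 O.
Si: 0.59335 × 5.54083 = 3.288 atoms per formula unit.

3.288 Si apfu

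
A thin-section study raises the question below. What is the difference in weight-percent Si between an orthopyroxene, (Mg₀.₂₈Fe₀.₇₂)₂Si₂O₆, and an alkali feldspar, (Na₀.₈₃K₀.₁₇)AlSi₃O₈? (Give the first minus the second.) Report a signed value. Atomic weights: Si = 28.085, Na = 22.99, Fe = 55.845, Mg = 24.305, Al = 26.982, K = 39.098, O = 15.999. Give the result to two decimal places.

-8.98 percentage points

First mineral: 56.170 g Si in 246.192 g formula = 22.82 wt% Si.
Second mineral: 84.255 g Si in 264.957 g formula = 31.80 wt% Si.
22.82% − 31.80% gives a difference of -8.98 percentage points.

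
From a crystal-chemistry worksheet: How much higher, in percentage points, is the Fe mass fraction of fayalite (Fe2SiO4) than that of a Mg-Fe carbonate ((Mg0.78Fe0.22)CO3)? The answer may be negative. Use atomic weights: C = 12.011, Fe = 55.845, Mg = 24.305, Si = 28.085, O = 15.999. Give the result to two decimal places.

Fe in Fe2SiO4: molar mass 203.771 g/mol; 2×55.845 = 111.690 g → 54.81 wt%.
Fe in (Mg0.78Fe0.22)CO3: molar mass 91.252 g/mol; 0.22×55.845 = 12.286 g → 13.46 wt%.
Difference = 54.81 − 13.46 = 41.35 percentage points.

41.35 percentage points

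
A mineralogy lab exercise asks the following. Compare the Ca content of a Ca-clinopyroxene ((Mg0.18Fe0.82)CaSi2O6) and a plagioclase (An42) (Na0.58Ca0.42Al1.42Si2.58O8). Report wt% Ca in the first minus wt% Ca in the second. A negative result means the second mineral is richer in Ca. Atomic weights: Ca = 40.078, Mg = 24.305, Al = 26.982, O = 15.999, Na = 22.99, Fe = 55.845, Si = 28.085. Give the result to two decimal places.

10.27 percentage points

First mineral: 40.078 g Ca in 242.410 g formula = 16.53 wt% Ca.
Second mineral: 16.833 g Ca in 268.933 g formula = 6.26 wt% Ca.
16.53% − 6.26% gives a difference of 10.27 percentage points.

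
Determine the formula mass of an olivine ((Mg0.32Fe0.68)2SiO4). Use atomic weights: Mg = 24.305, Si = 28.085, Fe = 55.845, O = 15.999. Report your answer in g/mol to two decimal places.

M = 0.64*24.305 + 1.36*55.845 + 1*28.085 + 4*15.999

183.59 g/mol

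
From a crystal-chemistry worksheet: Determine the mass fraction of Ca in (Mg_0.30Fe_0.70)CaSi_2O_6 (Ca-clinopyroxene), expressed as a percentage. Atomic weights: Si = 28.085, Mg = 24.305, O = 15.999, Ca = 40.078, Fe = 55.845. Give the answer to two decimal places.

M((Mg_0.30Fe_0.70)CaSi_2O_6) = 238.625 g/mol.
Ca contributes 1 × 40.078 = 40.078 g per mole.
40.078/238.625 = 0.1680 → 16.80%.

16.80 weight percent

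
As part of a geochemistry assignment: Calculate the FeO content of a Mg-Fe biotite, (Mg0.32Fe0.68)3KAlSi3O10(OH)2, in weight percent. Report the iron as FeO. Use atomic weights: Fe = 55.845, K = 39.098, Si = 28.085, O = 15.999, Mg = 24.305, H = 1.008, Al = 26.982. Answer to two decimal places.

30.43 wt%

Formula mass = 481.596 g/mol.
2.04 Fe → 2.0400 mol FeO per formula unit; M(FeO) = 71.844, so FeO mass = 146.562 g.
146.562/481.596 × 100 = 30.43 wt%.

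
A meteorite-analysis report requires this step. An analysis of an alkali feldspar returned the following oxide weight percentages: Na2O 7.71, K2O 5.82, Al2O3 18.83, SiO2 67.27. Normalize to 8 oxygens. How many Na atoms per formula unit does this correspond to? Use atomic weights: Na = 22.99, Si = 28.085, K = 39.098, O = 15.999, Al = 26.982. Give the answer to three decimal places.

0.668 Na apfu

Na2O (M=61.979): mol = 0.12440; Na = 0.24880, O = 0.12440.
K2O (M=94.195): mol = 0.06179; K = 0.12358, O = 0.06179.
Al2O3 (M=101.961): mol = 0.18468; Al = 0.36936, O = 0.55404.
SiO2 (M=60.083): mol = 1.11962; Si = 1.11962, O = 2.23924.
ΣO = 2.97947; factor = 8/ΣO = 2.68504.
Na apfu = 0.24880 × 2.68504 = 0.668.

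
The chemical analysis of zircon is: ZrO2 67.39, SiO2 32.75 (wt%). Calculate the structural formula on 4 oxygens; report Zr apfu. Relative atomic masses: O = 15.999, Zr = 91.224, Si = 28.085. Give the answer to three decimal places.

ZrO2 (M=123.222): mol = 0.54690; Zr = 0.54690, O = 1.09380.
SiO2 (M=60.083): mol = 0.54508; Si = 0.54508, O = 1.09016.
ΣO = 2.18396; factor = 4/ΣO = 1.83154.
Zr apfu = 0.54690 × 1.83154 = 1.002.

1.002 Zr apfu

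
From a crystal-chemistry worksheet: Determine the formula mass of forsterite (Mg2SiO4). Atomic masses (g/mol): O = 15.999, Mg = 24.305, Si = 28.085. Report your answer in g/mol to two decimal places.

Mg: 2 × 24.305 = 48.6100
Si: 1 × 28.085 = 28.0850
O: 4 × 15.999 = 63.9960
Summing the contributions gives the formula mass.

140.69 g/mol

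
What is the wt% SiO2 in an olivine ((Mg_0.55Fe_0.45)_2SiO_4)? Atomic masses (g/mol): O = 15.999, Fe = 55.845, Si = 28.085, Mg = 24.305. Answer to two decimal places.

35.54 wt%

Formula mass = 169.077 g/mol.
1 Si → 1.0000 mol SiO2 per formula unit; M(SiO2) = 60.083, so SiO2 mass = 60.083 g.
60.083/169.077 × 100 = 35.54 wt%.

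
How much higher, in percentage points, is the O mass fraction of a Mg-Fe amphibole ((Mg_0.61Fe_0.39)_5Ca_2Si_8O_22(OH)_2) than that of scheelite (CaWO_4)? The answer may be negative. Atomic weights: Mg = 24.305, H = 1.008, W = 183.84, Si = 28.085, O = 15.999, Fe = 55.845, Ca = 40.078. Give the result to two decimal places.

M((Mg_0.61Fe_0.39)_5Ca_2Si_8O_22(OH)_2) = 873.856 g/mol, so wt% O = 383.976/873.856 × 100 = 43.94%.
M(CaWO_4) = 287.914 g/mol, so wt% O = 63.996/287.914 × 100 = 22.23%.
43.94 − 22.23 = 21.71 pp.

21.71 percentage points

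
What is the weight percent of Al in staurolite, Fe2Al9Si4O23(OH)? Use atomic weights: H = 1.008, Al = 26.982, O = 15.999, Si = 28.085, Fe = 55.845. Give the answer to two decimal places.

Formula mass = 2*55.845 + 9*26.982 + 4*28.085 + 24*15.999 + 1*1.008 = 851.852 g/mol, of which 242.838 g is Al.
So Al makes up 242.838/851.852 = 0.2851 of the mass, i.e. 28.51%.

28.51 weight percent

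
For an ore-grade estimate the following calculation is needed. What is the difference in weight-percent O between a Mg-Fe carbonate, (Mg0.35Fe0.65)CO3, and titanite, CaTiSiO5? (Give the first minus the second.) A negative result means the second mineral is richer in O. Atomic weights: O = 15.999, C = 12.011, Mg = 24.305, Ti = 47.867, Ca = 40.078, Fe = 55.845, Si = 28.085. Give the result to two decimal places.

4.98 percentage points

First mineral: 47.997 g O in 104.814 g formula = 45.79 wt% O.
Second mineral: 79.995 g O in 196.025 g formula = 40.81 wt% O.
45.79% − 40.81% gives a difference of 4.98 percentage points.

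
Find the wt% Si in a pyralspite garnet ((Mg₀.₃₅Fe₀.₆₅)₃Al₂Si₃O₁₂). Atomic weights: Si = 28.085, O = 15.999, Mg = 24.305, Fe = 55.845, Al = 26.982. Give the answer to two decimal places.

18.13 weight percent

Formula mass = 1.05×24.305 + 1.95×55.845 + 2×26.982 + 3×28.085 + 12×15.999 = 464.625 g/mol, of which 84.255 g is Si.
So Si makes up 84.255/464.625 = 0.1813 of the mass, i.e. 18.13%.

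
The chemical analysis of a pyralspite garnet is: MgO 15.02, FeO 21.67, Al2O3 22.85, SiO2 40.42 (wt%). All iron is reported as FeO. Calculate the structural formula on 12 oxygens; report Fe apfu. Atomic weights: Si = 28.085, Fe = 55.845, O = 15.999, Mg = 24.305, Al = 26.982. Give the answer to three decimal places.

15.02 wt% MgO ÷ 40.304 g/mol = 0.37267 mol, giving 0.37267 Mg and 0.37267 O.
21.67 wt% FeO ÷ 71.844 g/mol = 0.30163 mol, giving 0.30163 Fe and 0.30163 O.
22.85 wt% Al2O3 ÷ 101.961 g/mol = 0.22411 mol, giving 0.44822 Al and 0.67233 O.
40.42 wt% SiO2 ÷ 60.083 g/mol = 0.67274 mol, giving 0.67274 Si and 1.34548 O.
Oxygen sums to 2.69211; scaling by 12/2.69211 = 4.45747 puts the formula on 12 O.
Fe: 0.30163 × 4.45747 = 1.345 atoms per formula unit.

1.345 Fe apfu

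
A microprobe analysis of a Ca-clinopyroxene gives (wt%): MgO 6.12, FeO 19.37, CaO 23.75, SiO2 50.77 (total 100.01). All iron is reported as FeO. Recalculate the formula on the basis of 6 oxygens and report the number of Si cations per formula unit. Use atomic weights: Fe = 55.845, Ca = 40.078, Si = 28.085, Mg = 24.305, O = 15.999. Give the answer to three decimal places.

6.12 wt% MgO ÷ 40.304 g/mol = 0.15185 mol, giving 0.15185 Mg and 0.15185 O.
19.37 wt% FeO ÷ 71.844 g/mol = 0.26961 mol, giving 0.26961 Fe and 0.26961 O.
23.75 wt% CaO ÷ 56.077 g/mol = 0.42352 mol, giving 0.42352 Ca and 0.42352 O.
50.77 wt% SiO2 ÷ 60.083 g/mol = 0.84500 mol, giving 0.84500 Si and 1.69000 O.
Oxygen sums to 2.53498; scaling by 6/2.53498 = 2.36688 puts the formula on 6 O.
Si: 0.84500 × 2.36688 = 2.000 atoms per formula unit.

2.000 Si apfu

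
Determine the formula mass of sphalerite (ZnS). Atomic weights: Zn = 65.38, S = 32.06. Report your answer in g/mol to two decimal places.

The formula mass is the sum 1(65.38) + 1(32.06).

97.44 g/mol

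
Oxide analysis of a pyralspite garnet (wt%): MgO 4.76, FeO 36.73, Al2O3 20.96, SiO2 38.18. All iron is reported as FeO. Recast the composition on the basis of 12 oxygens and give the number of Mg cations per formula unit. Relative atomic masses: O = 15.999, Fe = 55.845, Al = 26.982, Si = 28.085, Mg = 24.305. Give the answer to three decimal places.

0.563 Mg apfu

MgO: 4.76/40.304 = 0.11810 mol → 0.11810 mol Mg, 0.11810 mol O.
FeO: 36.73/71.844 = 0.51125 mol → 0.51125 mol Fe, 0.51125 mol O.
Al2O3: 20.96/101.961 = 0.20557 mol → 0.41114 mol Al, 0.61671 mol O.
SiO2: 38.18/60.083 = 0.63545 mol → 0.63545 mol Si, 1.27090 mol O.
Total oxygen = 2.51696 mol. Normalization factor = 12/2.51696 = 4.76766.
Mg per 12 O = 0.11810 × 4.76766 = 0.563.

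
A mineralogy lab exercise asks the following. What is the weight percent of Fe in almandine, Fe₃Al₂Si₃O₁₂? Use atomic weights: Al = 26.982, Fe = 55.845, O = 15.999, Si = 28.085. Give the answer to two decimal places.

33.66 weight percent

M(Fe₃Al₂Si₃O₁₂) = 497.742 g/mol.
Fe contributes 3 × 55.845 = 167.535 g per mole.
167.535/497.742 = 0.3366 → 33.66%.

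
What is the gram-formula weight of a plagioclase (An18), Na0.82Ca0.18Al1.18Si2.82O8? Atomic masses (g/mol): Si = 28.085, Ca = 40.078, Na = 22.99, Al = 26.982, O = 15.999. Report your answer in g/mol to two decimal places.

265.10 g/mol

The formula mass is the sum 0.82×22.99 + 0.18×40.078 + 1.18×26.982 + 2.82×28.085 + 8×15.999.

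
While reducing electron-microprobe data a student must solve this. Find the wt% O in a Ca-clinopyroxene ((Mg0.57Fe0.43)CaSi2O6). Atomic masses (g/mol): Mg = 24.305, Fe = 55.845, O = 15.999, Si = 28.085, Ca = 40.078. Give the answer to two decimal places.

Formula mass = 0.57·24.305 + 0.43·55.845 + 1·40.078 + 2·28.085 + 6·15.999 = 230.109 g/mol, of which 95.994 g is O.
So O makes up 95.994/230.109 = 0.4172 of the mass, i.e. 41.72%.

41.72 weight percent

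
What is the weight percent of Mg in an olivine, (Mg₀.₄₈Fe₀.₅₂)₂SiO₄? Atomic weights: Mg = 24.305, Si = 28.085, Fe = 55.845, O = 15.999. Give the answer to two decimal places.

13.45 wt%

Formula mass = 0.96·24.305 + 1.04·55.845 + 1·28.085 + 4·15.999 = 173.493 g/mol, of which 23.333 g is Mg.
So Mg makes up 23.333/173.493 = 0.1345 of the mass, i.e. 13.45%.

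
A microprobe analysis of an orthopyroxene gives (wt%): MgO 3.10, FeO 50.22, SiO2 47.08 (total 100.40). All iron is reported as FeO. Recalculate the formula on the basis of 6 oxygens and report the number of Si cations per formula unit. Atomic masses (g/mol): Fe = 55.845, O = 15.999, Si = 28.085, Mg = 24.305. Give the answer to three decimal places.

2.007 Si apfu

3.10 wt% MgO ÷ 40.304 g/mol = 0.07692 mol, giving 0.07692 Mg and 0.07692 O.
50.22 wt% FeO ÷ 71.844 g/mol = 0.69901 mol, giving 0.69901 Fe and 0.69901 O.
47.08 wt% SiO2 ÷ 60.083 g/mol = 0.78358 mol, giving 0.78358 Si and 1.56716 O.
Oxygen sums to 2.34309; scaling by 6/2.34309 = 2.56072 puts the formula on 6 O.
Si: 0.78358 × 2.56072 = 2.007 atoms per formula unit.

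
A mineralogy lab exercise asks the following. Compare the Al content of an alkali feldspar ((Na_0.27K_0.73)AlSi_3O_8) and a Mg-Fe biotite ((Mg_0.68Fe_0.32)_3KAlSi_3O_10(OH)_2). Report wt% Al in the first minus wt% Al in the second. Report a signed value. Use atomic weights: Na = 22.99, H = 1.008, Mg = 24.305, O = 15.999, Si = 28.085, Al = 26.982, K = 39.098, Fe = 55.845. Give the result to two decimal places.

3.82 percentage points

Al in (Na_0.27K_0.73)AlSi_3O_8: molar mass 273.978 g/mol; 1×26.982 = 26.982 g → 9.85 wt%.
Al in (Mg_0.68Fe_0.32)_3KAlSi_3O_10(OH)_2: molar mass 447.532 g/mol; 1×26.982 = 26.982 g → 6.03 wt%.
Difference = 9.85 − 6.03 = 3.82 percentage points.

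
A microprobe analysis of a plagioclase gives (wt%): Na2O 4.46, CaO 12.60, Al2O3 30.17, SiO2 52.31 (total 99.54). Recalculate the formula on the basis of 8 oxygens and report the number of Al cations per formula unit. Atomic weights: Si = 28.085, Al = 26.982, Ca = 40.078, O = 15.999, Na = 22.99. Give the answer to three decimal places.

1.618 Al apfu

Na2O: 4.46/61.979 = 0.07196 mol → 0.14392 mol Na, 0.07196 mol O.
CaO: 12.60/56.077 = 0.22469 mol → 0.22469 mol Ca, 0.22469 mol O.
Al2O3: 30.17/101.961 = 0.29590 mol → 0.59180 mol Al, 0.88770 mol O.
SiO2: 52.31/60.083 = 0.87063 mol → 0.87063 mol Si, 1.74126 mol O.
Total oxygen = 2.92561 mol. Normalization factor = 8/2.92561 = 2.73447.
Al per 8 O = 0.59180 × 2.73447 = 1.618.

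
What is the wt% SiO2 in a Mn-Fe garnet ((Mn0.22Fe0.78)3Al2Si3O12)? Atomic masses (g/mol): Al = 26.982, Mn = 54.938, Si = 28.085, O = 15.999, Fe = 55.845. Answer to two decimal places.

M((Mn0.22Fe0.78)3Al2Si3O12) = 497.143 g/mol; M(SiO2) = 60.083 g/mol.
Moles SiO2 per formula unit = 3 Si ÷ 1 = 3.0000.
SiO2 fraction = (3.0000 × 60.083) / 497.143 = 180.249/497.143 = 0.3626.

36.26 wt%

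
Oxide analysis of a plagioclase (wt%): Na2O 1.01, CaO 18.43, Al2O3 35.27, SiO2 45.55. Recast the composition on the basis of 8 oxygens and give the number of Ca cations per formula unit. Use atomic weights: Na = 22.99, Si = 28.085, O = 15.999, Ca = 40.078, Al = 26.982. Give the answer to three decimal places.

1.01 wt% Na2O ÷ 61.979 g/mol = 0.01630 mol, giving 0.03260 Na and 0.01630 O.
18.43 wt% CaO ÷ 56.077 g/mol = 0.32866 mol, giving 0.32866 Ca and 0.32866 O.
35.27 wt% Al2O3 ÷ 101.961 g/mol = 0.34592 mol, giving 0.69184 Al and 1.03776 O.
45.55 wt% SiO2 ÷ 60.083 g/mol = 0.75812 mol, giving 0.75812 Si and 1.51624 O.
Oxygen sums to 2.89896; scaling by 8/2.89896 = 2.75961 puts the formula on 8 O.
Ca: 0.32866 × 2.75961 = 0.907 atoms per formula unit.

0.907 Ca apfu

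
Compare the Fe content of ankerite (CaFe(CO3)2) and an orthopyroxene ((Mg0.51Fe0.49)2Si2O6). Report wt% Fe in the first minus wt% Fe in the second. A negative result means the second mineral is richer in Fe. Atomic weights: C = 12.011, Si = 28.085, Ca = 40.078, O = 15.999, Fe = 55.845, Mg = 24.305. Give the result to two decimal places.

First mineral: 55.845 g Fe in 215.939 g formula = 25.86 wt% Fe.
Second mineral: 54.728 g Fe in 231.683 g formula = 23.62 wt% Fe.
25.86% − 23.62% gives a difference of 2.24 percentage points.

2.24 percentage points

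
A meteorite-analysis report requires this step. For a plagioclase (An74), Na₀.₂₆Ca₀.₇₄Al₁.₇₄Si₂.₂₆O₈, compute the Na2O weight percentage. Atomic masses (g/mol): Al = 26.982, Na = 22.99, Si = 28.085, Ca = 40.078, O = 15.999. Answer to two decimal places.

Formula mass = 274.048 g/mol.
0.26 Na → 0.1300 mol Na2O per formula unit; M(Na2O) = 61.979, so Na2O mass = 8.057 g.
8.057/274.048 × 100 = 2.94 wt%.

2.94 wt%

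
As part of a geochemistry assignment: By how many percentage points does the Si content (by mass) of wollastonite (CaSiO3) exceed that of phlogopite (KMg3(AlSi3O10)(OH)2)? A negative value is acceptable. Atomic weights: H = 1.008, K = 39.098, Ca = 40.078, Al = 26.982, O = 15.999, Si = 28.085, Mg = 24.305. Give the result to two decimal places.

3.99 percentage points

Si in CaSiO3: molar mass 116.160 g/mol; 1×28.085 = 28.085 g → 24.18 wt%.
Si in KMg3(AlSi3O10)(OH)2: molar mass 417.254 g/mol; 3×28.085 = 84.255 g → 20.19 wt%.
Difference = 24.18 − 20.19 = 3.99 percentage points.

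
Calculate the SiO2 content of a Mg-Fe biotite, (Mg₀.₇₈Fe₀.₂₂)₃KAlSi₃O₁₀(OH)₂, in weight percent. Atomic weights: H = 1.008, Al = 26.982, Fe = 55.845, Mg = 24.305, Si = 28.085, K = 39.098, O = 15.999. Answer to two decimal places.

Molar mass of (Mg₀.₇₈Fe₀.₂₂)₃KAlSi₃O₁₀(OH)₂ = 2.34·24.305 + 0.66·55.845 + 1·39.098 + 1·26.982 + 3·28.085 + 12·15.999 + 2·1.008 = 438.070 g/mol.
Each formula unit contains 3 Si, equivalent to 3/1 = 3.0000 mol SiO2.
M(SiO2) = 1×28.085 + 2×15.999 = 60.083 g/mol.
Mass of SiO2 per formula unit = 3.0000 × 60.083 = 180.249 g.
SiO2 wt% = 180.249 / 438.070 × 100 = 41.15%.

41.15 wt%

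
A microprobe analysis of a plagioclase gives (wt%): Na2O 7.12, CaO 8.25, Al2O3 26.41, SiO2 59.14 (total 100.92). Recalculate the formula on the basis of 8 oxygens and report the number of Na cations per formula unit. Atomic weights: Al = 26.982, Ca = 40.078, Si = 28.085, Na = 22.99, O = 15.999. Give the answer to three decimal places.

Na2O: 7.12/61.979 = 0.11488 mol → 0.22976 mol Na, 0.11488 mol O.
CaO: 8.25/56.077 = 0.14712 mol → 0.14712 mol Ca, 0.14712 mol O.
Al2O3: 26.41/101.961 = 0.25902 mol → 0.51804 mol Al, 0.77706 mol O.
SiO2: 59.14/60.083 = 0.98431 mol → 0.98431 mol Si, 1.96862 mol O.
Total oxygen = 3.00768 mol. Normalization factor = 8/3.00768 = 2.65986.
Na per 8 O = 0.22976 × 2.65986 = 0.611.

0.611 Na apfu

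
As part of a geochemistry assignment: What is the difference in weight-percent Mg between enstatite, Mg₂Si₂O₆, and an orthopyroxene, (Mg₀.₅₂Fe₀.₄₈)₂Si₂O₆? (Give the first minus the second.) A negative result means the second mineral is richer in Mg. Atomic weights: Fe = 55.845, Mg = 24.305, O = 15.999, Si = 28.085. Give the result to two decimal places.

Mg in Mg₂Si₂O₆: molar mass 200.774 g/mol; 2×24.305 = 48.610 g → 24.21 wt%.
Mg in (Mg₀.₅₂Fe₀.₄₈)₂Si₂O₆: molar mass 231.052 g/mol; 1.04×24.305 = 25.277 g → 10.94 wt%.
Difference = 24.21 − 10.94 = 13.27 percentage points.

13.27 percentage points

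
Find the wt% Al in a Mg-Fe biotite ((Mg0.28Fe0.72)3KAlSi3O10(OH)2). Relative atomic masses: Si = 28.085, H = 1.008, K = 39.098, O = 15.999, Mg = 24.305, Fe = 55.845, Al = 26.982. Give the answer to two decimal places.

Formula mass = 0.84·24.305 + 2.16·55.845 + 1·39.098 + 1·26.982 + 3·28.085 + 12·15.999 + 2·1.008 = 485.380 g/mol, of which 26.982 g is Al.
So Al makes up 26.982/485.380 = 0.0556 of the mass, i.e. 5.56%.

5.56 wt%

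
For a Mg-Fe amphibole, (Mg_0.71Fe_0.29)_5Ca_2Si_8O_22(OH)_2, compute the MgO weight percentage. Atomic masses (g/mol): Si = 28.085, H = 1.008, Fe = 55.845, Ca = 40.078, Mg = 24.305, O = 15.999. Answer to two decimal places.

Molar mass of (Mg_0.71Fe_0.29)_5Ca_2Si_8O_22(OH)_2 = 3.55×24.305 + 1.45×55.845 + 2×40.078 + 8×28.085 + 24×15.999 + 2×1.008 = 858.086 g/mol.
Each formula unit contains 3.55 Mg, equivalent to 3.55/1 = 3.5500 mol MgO.
M(MgO) = 1×24.305 + 1×15.999 = 40.304 g/mol.
Mass of MgO per formula unit = 3.5500 × 40.304 = 143.079 g.
MgO wt% = 143.079 / 858.086 × 100 = 16.67%.

16.67 wt%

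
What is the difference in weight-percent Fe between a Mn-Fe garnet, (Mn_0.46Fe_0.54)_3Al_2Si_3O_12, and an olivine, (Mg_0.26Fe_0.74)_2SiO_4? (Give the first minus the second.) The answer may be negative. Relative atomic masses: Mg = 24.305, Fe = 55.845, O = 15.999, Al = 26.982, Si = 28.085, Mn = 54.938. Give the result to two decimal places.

First mineral: 90.469 g Fe in 496.490 g formula = 18.22 wt% Fe.
Second mineral: 82.651 g Fe in 187.370 g formula = 44.11 wt% Fe.
18.22% − 44.11% gives a difference of -25.89 percentage points.

-25.89 percentage points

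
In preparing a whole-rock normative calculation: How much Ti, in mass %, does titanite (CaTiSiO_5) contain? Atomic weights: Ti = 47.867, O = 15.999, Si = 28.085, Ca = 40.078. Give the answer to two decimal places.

24.42 mass %

Molar mass of CaTiSiO_5: 1×40.078 + 1×47.867 + 1×28.085 + 5×15.999 = 196.025 g/mol.
Mass of Ti per formula unit: 1 × 47.867 = 47.867 g.
Weight fraction Ti = 47.867 / 196.025 = 0.2442.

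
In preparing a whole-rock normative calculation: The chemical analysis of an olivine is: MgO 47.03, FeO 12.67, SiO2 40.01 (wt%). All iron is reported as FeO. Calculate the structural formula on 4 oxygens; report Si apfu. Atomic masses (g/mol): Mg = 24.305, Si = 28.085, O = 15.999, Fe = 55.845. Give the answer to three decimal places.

0.996 Si apfu

MgO (M=40.304): mol = 1.16688; Mg = 1.16688, O = 1.16688.
FeO (M=71.844): mol = 0.17635; Fe = 0.17635, O = 0.17635.
SiO2 (M=60.083): mol = 0.66591; Si = 0.66591, O = 1.33182.
ΣO = 2.67505; factor = 4/ΣO = 1.49530.
Si apfu = 0.66591 × 1.49530 = 0.996.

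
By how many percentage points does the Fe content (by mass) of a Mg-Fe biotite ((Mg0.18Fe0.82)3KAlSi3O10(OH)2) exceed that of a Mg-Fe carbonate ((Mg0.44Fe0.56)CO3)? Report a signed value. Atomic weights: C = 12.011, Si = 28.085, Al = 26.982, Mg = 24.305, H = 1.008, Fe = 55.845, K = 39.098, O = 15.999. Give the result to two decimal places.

-2.91 percentage points

First mineral: 137.379 g Fe in 494.842 g formula = 27.76 wt% Fe.
Second mineral: 31.273 g Fe in 101.975 g formula = 30.67 wt% Fe.
27.76% − 30.67% gives a difference of -2.91 percentage points.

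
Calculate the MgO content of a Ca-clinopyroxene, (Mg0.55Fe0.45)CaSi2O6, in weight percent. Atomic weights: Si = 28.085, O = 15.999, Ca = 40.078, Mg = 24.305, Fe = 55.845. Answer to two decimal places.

9.61 wt%

Molar mass of (Mg0.55Fe0.45)CaSi2O6 = 0.55*24.305 + 0.45*55.845 + 1*40.078 + 2*28.085 + 6*15.999 = 230.740 g/mol.
Each formula unit contains 0.55 Mg, equivalent to 0.55/1 = 0.5500 mol MgO.
M(MgO) = 1×24.305 + 1×15.999 = 40.304 g/mol.
Mass of MgO per formula unit = 0.5500 × 40.304 = 22.167 g.
MgO wt% = 22.167 / 230.740 × 100 = 9.61%.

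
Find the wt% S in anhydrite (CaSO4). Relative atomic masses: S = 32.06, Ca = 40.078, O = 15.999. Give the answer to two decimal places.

Molar mass of CaSO4: 1*40.078 + 1*32.06 + 4*15.999 = 136.134 g/mol.
Mass of S per formula unit: 1 × 32.06 = 32.060 g.
Weight fraction S = 32.060 / 136.134 = 0.2355.

23.55 wt%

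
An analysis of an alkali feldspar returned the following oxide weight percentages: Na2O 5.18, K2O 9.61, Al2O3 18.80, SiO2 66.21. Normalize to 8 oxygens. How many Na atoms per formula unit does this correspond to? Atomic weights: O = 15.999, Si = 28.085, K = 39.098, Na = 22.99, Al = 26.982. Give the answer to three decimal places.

5.18 wt% Na2O ÷ 61.979 g/mol = 0.08358 mol, giving 0.16716 Na and 0.08358 O.
9.61 wt% K2O ÷ 94.195 g/mol = 0.10202 mol, giving 0.20404 K and 0.10202 O.
18.80 wt% Al2O3 ÷ 101.961 g/mol = 0.18438 mol, giving 0.36876 Al and 0.55314 O.
66.21 wt% SiO2 ÷ 60.083 g/mol = 1.10198 mol, giving 1.10198 Si and 2.20396 O.
Oxygen sums to 2.94270; scaling by 8/2.94270 = 2.71859 puts the formula on 8 O.
Na: 0.16716 × 2.71859 = 0.454 atoms per formula unit.

0.454 Na apfu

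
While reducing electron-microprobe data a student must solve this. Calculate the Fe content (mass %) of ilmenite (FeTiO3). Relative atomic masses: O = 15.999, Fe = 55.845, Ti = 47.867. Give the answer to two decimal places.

Formula mass = 1·55.845 + 1·47.867 + 3·15.999 = 151.709 g/mol, of which 55.845 g is Fe.
So Fe makes up 55.845/151.709 = 0.3681 of the mass, i.e. 36.81%.

36.81 mass %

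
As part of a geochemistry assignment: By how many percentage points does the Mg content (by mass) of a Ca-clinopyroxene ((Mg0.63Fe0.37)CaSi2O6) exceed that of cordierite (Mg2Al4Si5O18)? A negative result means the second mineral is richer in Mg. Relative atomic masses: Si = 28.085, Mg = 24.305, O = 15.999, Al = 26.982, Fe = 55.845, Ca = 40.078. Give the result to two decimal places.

First mineral: 15.312 g Mg in 228.217 g formula = 6.71 wt% Mg.
Second mineral: 48.610 g Mg in 584.945 g formula = 8.31 wt% Mg.
6.71% − 8.31% gives a difference of -1.60 percentage points.

-1.60 percentage points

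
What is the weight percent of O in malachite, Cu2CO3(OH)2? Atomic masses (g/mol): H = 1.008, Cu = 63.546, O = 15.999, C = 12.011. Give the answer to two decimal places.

Formula mass = 2*63.546 + 1*12.011 + 5*15.999 + 2*1.008 = 221.114 g/mol, of which 79.995 g is O.
So O makes up 79.995/221.114 = 0.3618 of the mass, i.e. 36.18%.

36.18 weight percent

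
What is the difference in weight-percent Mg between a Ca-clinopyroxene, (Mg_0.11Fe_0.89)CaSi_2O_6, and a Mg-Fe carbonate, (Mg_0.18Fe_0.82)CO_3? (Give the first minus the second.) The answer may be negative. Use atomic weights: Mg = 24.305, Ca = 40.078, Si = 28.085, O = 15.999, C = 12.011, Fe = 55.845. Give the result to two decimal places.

-2.88 percentage points

M((Mg_0.11Fe_0.89)CaSi_2O_6) = 244.618 g/mol, so wt% Mg = 2.674/244.618 × 100 = 1.09%.
M((Mg_0.18Fe_0.82)CO_3) = 110.176 g/mol, so wt% Mg = 4.375/110.176 × 100 = 3.97%.
1.09 − 3.97 = -2.88 pp.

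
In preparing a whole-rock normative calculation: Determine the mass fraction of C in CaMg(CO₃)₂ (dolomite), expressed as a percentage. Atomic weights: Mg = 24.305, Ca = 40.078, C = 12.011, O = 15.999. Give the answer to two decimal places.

13.03 wt%

Formula mass = 1*40.078 + 1*24.305 + 2*12.011 + 6*15.999 = 184.399 g/mol, of which 24.022 g is C.
So C makes up 24.022/184.399 = 0.1303 of the mass, i.e. 13.03%.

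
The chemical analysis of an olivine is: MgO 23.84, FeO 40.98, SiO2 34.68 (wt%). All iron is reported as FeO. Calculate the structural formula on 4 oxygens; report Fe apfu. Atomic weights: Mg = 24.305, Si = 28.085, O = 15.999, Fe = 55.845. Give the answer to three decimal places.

23.84 wt% MgO ÷ 40.304 g/mol = 0.59150 mol, giving 0.59150 Mg and 0.59150 O.
40.98 wt% FeO ÷ 71.844 g/mol = 0.57040 mol, giving 0.57040 Fe and 0.57040 O.
34.68 wt% SiO2 ÷ 60.083 g/mol = 0.57720 mol, giving 0.57720 Si and 1.15440 O.
Oxygen sums to 2.31630; scaling by 4/2.31630 = 1.72689 puts the formula on 4 O.
Fe: 0.57040 × 1.72689 = 0.985 atoms per formula unit.

0.985 Fe apfu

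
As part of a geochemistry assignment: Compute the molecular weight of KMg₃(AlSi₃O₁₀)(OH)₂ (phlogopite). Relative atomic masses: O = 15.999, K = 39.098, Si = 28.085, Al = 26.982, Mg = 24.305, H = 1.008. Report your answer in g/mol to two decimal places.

417.25 g/mol

K: 1 × 39.098 = 39.0980
Mg: 3 × 24.305 = 72.9150
Al: 1 × 26.982 = 26.9820
Si: 3 × 28.085 = 84.2550
O: 12 × 15.999 = 191.9880
H: 2 × 1.008 = 2.0160
Summing the contributions gives the formula mass.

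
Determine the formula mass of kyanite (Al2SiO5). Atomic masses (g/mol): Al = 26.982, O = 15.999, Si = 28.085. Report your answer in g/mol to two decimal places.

162.04 g/mol

The formula mass is the sum 2*26.982 + 1*28.085 + 5*15.999.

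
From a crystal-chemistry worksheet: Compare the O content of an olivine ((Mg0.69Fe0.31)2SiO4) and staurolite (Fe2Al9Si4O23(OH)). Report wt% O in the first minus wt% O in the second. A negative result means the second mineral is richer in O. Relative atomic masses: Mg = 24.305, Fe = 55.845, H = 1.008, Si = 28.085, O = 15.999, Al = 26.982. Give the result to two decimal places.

-5.14 percentage points

M((Mg0.69Fe0.31)2SiO4) = 160.246 g/mol, so wt% O = 63.996/160.246 × 100 = 39.94%.
M(Fe2Al9Si4O23(OH)) = 851.852 g/mol, so wt% O = 383.976/851.852 × 100 = 45.08%.
39.94 − 45.08 = -5.14 pp.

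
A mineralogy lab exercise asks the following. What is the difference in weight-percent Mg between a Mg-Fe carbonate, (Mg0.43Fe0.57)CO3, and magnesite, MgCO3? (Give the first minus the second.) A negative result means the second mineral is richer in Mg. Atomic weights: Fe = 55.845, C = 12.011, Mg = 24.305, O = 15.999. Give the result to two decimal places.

First mineral: 10.451 g Mg in 102.291 g formula = 10.22 wt% Mg.
Second mineral: 24.305 g Mg in 84.313 g formula = 28.83 wt% Mg.
10.22% − 28.83% gives a difference of -18.61 percentage points.

-18.61 percentage points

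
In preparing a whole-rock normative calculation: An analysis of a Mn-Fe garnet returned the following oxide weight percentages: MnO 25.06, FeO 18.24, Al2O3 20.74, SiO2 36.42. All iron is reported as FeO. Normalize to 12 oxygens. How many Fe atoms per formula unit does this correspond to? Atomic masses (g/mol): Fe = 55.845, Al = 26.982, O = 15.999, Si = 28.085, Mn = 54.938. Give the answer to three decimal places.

25.06 wt% MnO ÷ 70.937 g/mol = 0.35327 mol, giving 0.35327 Mn and 0.35327 O.
18.24 wt% FeO ÷ 71.844 g/mol = 0.25388 mol, giving 0.25388 Fe and 0.25388 O.
20.74 wt% Al2O3 ÷ 101.961 g/mol = 0.20341 mol, giving 0.40682 Al and 0.61023 O.
36.42 wt% SiO2 ÷ 60.083 g/mol = 0.60616 mol, giving 0.60616 Si and 1.21232 O.
Oxygen sums to 2.42970; scaling by 12/2.42970 = 4.93888 puts the formula on 12 O.
Fe: 0.25388 × 4.93888 = 1.254 atoms per formula unit.

1.254 Fe apfu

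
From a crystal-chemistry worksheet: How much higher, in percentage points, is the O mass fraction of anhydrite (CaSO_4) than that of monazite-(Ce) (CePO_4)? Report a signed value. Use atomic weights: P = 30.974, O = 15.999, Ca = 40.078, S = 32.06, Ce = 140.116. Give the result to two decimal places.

First mineral: 63.996 g O in 136.134 g formula = 47.01 wt% O.
Second mineral: 63.996 g O in 235.086 g formula = 27.22 wt% O.
47.01% − 27.22% gives a difference of 19.79 percentage points.

19.79 percentage points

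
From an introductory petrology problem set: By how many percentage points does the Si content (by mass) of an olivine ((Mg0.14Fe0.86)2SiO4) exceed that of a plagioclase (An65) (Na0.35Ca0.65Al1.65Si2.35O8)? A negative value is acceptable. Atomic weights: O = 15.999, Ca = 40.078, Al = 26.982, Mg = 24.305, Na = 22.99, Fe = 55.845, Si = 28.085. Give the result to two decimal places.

Si in (Mg0.14Fe0.86)2SiO4: molar mass 194.940 g/mol; 1×28.085 = 28.085 g → 14.41 wt%.
Si in Na0.35Ca0.65Al1.65Si2.35O8: molar mass 272.609 g/mol; 2.35×28.085 = 66.000 g → 24.21 wt%.
Difference = 14.41 − 24.21 = -9.80 percentage points.

-9.80 percentage points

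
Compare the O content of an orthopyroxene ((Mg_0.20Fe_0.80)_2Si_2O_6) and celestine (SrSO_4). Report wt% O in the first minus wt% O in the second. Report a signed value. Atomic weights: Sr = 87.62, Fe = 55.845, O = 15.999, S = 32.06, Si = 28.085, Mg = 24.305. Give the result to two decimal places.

O in (Mg_0.20Fe_0.80)_2Si_2O_6: molar mass 251.238 g/mol; 6×15.999 = 95.994 g → 38.21 wt%.
O in SrSO_4: molar mass 183.676 g/mol; 4×15.999 = 63.996 g → 34.84 wt%.
Difference = 38.21 − 34.84 = 3.37 percentage points.

3.37 percentage points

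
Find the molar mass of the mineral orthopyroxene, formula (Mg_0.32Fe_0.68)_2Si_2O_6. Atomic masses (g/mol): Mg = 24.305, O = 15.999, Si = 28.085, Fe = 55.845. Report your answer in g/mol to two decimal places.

Mg: 0.64 × 24.305 = 15.5552
Fe: 1.36 × 55.845 = 75.9492
Si: 2 × 28.085 = 56.1700
O: 6 × 15.999 = 95.9940
Summing the contributions gives the formula mass.

243.67 g/mol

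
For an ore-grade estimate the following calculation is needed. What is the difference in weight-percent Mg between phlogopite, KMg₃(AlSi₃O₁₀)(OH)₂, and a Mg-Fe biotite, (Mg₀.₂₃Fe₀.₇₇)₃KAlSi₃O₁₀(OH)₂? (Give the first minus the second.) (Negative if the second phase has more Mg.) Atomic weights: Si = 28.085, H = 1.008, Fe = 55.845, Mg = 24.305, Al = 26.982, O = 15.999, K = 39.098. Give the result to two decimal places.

14.05 percentage points

M(KMg₃(AlSi₃O₁₀)(OH)₂) = 417.254 g/mol, so wt% Mg = 72.915/417.254 × 100 = 17.47%.
M((Mg₀.₂₃Fe₀.₇₇)₃KAlSi₃O₁₀(OH)₂) = 490.111 g/mol, so wt% Mg = 16.770/490.111 × 100 = 3.42%.
17.47 − 3.42 = 14.05 pp.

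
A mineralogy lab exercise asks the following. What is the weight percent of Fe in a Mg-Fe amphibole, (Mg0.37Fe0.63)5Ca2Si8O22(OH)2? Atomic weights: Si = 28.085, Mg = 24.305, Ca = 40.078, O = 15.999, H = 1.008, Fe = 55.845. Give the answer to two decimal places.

19.29 mass %

Formula mass = 1.85·24.305 + 3.15·55.845 + 2·40.078 + 8·28.085 + 24·15.999 + 2·1.008 = 911.704 g/mol, of which 175.912 g is Fe.
So Fe makes up 175.912/911.704 = 0.1929 of the mass, i.e. 19.29%.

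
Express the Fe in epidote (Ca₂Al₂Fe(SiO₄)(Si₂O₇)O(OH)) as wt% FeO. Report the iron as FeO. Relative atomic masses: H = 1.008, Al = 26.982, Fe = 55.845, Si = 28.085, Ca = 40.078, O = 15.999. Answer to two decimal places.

Formula mass = 483.215 g/mol.
1 Fe → 1.0000 mol FeO per formula unit; M(FeO) = 71.844, so FeO mass = 71.844 g.
71.844/483.215 × 100 = 14.87 wt%.

14.87 wt%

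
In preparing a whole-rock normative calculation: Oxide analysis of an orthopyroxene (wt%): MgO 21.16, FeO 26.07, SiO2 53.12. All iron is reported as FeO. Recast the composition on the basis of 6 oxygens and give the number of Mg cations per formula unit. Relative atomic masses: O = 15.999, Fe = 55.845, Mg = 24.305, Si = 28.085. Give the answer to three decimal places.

1.186 Mg apfu

MgO (M=40.304): mol = 0.52501; Mg = 0.52501, O = 0.52501.
FeO (M=71.844): mol = 0.36287; Fe = 0.36287, O = 0.36287.
SiO2 (M=60.083): mol = 0.88411; Si = 0.88411, O = 1.76822.
ΣO = 2.65610; factor = 6/ΣO = 2.25895.
Mg apfu = 0.52501 × 2.25895 = 1.186.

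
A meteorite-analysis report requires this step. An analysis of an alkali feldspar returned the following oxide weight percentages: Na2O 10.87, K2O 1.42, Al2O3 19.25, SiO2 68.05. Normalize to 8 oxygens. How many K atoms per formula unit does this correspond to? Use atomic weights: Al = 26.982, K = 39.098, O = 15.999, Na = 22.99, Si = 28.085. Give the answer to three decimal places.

0.080 K apfu

10.87 wt% Na2O ÷ 61.979 g/mol = 0.17538 mol, giving 0.35076 Na and 0.17538 O.
1.42 wt% K2O ÷ 94.195 g/mol = 0.01508 mol, giving 0.03016 K and 0.01508 O.
19.25 wt% Al2O3 ÷ 101.961 g/mol = 0.18880 mol, giving 0.37760 Al and 0.56640 O.
68.05 wt% SiO2 ÷ 60.083 g/mol = 1.13260 mol, giving 1.13260 Si and 2.26520 O.
Oxygen sums to 3.02206; scaling by 8/3.02206 = 2.64720 puts the formula on 8 O.
K: 0.03016 × 2.64720 = 0.080 atoms per formula unit.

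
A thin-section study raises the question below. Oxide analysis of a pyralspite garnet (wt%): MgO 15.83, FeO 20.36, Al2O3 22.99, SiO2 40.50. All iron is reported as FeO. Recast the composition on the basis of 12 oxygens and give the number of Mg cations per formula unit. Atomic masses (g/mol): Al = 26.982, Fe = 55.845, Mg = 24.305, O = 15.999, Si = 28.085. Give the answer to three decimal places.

MgO (M=40.304): mol = 0.39276; Mg = 0.39276, O = 0.39276.
FeO (M=71.844): mol = 0.28339; Fe = 0.28339, O = 0.28339.
Al2O3 (M=101.961): mol = 0.22548; Al = 0.45096, O = 0.67644.
SiO2 (M=60.083): mol = 0.67407; Si = 0.67407, O = 1.34814.
ΣO = 2.70073; factor = 12/ΣO = 4.44324.
Mg apfu = 0.39276 × 4.44324 = 1.745.

1.745 Mg apfu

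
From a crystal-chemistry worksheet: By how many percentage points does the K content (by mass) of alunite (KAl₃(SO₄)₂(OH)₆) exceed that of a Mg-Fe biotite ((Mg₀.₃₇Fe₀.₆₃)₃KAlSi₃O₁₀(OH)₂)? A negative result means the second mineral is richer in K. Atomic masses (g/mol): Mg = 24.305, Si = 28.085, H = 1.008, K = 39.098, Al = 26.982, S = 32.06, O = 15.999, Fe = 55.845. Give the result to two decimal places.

1.24 percentage points

M(KAl₃(SO₄)₂(OH)₆) = 414.198 g/mol, so wt% K = 39.098/414.198 × 100 = 9.44%.
M((Mg₀.₃₇Fe₀.₆₃)₃KAlSi₃O₁₀(OH)₂) = 476.865 g/mol, so wt% K = 39.098/476.865 × 100 = 8.20%.
9.44 − 8.20 = 1.24 pp.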